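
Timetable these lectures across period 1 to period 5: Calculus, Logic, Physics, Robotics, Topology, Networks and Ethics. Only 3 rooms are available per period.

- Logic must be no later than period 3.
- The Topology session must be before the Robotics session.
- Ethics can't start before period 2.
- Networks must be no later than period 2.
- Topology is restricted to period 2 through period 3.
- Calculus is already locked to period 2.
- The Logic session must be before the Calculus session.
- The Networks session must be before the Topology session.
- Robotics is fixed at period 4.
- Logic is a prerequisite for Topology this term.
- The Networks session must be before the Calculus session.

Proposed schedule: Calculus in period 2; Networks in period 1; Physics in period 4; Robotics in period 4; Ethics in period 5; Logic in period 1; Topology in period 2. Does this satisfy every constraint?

The Networks session must be before the Calculus session — holds.
Ethics can't start before period 2 — holds.
The Logic session must be before the Calculus session — holds.
Only 3 rooms are available per period — holds.
Networks must be no later than period 2 — holds.
Logic must be no later than period 3 — holds.
Topology is restricted to period 2 through period 3 — holds.
The Networks session must be before the Topology session — holds.
The Topology session must be before the Robotics session — holds.
Logic is a prerequisite for Topology this term — holds.
Robotics is fixed at period 4 — holds.
Calculus is already locked to period 2 — holds.

Yes, all constraints hold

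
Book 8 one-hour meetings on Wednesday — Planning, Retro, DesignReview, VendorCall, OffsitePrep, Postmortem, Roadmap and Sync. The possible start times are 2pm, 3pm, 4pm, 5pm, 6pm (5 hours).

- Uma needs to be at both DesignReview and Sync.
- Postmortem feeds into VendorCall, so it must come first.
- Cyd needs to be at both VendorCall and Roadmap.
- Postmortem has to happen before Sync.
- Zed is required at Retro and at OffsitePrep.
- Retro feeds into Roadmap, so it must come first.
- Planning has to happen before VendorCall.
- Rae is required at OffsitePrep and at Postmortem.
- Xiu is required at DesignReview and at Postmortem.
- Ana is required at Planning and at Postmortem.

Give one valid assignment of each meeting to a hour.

Postmortem -> 2pm, DesignReview -> 4pm, Retro -> 2pm, OffsitePrep -> 3pm, VendorCall -> 4pm, Roadmap -> 3pm, Planning -> 3pm, Sync -> 3pm

Checking: Retro(2pm) before Roadmap(3pm); Postmortem(2pm) before VendorCall(4pm); Postmortem(2pm) before Sync(3pm); Planning(3pm) before VendorCall(4pm); Planning(3pm) != Postmortem(2pm); DesignReview(4pm) != Postmortem(2pm); OffsitePrep(3pm) != Postmortem(2pm); VendorCall(4pm) != Roadmap(3pm); Retro(2pm) != OffsitePrep(3pm); DesignReview(4pm) != Sync(3pm).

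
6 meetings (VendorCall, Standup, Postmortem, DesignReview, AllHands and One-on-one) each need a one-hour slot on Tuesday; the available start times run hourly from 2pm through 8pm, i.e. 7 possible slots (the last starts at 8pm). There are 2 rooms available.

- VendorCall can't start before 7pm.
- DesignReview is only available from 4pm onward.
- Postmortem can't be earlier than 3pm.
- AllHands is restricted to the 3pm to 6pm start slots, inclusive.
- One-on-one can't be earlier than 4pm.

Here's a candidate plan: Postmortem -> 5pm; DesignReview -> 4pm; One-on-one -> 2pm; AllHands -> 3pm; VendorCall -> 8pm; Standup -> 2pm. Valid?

AllHands is restricted to the 3pm to 6pm start slots, inclusive — holds.
Postmortem can't be earlier than 3pm — holds.
DesignReview is only available from 4pm onward — holds.
VendorCall can't start before 7pm — holds.
One-on-one can't be earlier than 4pm — violated.
There are 2 rooms available — holds.

No — it violates: One-on-one can't be earlier than 4pm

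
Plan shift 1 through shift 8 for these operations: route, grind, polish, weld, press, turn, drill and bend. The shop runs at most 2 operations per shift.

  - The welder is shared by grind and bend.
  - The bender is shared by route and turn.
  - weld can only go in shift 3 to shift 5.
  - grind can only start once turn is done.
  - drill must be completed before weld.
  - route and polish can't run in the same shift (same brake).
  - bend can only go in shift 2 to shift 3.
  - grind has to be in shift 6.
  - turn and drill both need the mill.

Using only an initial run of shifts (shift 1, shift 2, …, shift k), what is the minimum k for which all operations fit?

The precedence chain requires at least 2 distinct shifts.
With at most 2 per shift and 8 operations, at least 4 shifts are needed.
grind can't be placed before shift 6, so the schedule must run through at least shift 6.
6 works (last occupied shift: shift 6): for example grind -> shift 6; turn -> shift 1; weld -> shift 3; bend -> shift 2; press -> shift 4; drill -> shift 2; route -> shift 3; polish -> shift 1.

6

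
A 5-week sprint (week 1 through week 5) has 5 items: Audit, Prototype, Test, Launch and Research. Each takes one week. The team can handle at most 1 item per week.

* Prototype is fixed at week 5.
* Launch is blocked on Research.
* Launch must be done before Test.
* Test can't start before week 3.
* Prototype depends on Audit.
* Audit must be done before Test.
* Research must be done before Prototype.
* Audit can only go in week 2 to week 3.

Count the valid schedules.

2

Enumerating: Launch in week 3; Test in week 4; Audit in week 2; Prototype in week 5; Research in week 1 | Prototype=week 5, Audit=week 3, Research=week 1, Test=week 4, Launch=week 2.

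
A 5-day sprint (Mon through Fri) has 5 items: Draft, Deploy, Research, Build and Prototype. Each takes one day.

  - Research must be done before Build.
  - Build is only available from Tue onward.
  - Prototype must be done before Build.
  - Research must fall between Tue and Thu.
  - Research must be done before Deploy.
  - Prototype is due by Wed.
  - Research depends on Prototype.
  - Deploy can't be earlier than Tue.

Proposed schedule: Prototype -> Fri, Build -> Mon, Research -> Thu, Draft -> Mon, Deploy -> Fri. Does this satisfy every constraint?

Invalid. Prototype must be done before Build.

Deploy can't be earlier than Tue — holds.
Prototype must be done before Build — violated.
Build is only available from Tue onward — violated.
Research must be done before Build — violated.
Prototype is due by Wed — violated.
Research must fall between Tue and Thu — holds.
Research must be done before Deploy — holds.
Research depends on Prototype — violated.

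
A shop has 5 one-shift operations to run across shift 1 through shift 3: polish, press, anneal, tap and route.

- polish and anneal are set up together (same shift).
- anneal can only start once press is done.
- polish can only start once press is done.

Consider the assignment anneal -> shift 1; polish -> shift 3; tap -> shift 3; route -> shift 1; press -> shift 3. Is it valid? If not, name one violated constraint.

No. anneal can only start once press is done is not satisfied.

anneal can only start once press is done — violated.
polish can only start once press is done — violated.
polish and anneal are set up together (same shift) — violated.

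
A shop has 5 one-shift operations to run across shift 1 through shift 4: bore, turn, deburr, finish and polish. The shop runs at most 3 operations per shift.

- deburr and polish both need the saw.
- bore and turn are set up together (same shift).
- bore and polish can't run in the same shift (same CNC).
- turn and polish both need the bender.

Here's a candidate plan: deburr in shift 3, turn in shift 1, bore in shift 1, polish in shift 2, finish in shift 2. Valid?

Yes, all constraints hold

turn and polish both need the bender — holds.
deburr and polish both need the saw — holds.
bore and turn are set up together (same shift) — holds.
bore and polish can't run in the same shift (same CNC) — holds.
The shop runs at most 3 operations per shift — holds.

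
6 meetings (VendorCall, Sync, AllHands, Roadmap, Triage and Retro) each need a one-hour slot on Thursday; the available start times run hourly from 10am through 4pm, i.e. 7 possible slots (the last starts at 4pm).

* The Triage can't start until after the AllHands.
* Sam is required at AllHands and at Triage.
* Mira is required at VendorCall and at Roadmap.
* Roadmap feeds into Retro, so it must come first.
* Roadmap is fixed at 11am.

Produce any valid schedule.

Retro=12pm; Roadmap=11am; VendorCall=10am; AllHands=10am; Triage=11am; Sync=10am

Checking: Roadmap(11am) before Retro(12pm); AllHands(10am) before Triage(11am); AllHands(10am) != Triage(11am); VendorCall(10am) != Roadmap(11am); Roadmap=11am in [11am,11am].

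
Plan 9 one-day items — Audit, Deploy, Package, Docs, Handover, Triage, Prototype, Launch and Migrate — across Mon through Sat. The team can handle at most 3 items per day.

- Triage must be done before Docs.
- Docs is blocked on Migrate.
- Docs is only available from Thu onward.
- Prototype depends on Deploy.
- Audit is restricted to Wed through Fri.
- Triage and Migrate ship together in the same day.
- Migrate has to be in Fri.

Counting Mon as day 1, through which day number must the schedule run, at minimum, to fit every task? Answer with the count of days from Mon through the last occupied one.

The precedence chain requires at least 2 distinct days.
With at most 3 per day and 9 tasks, at least 3 days are needed.
Propagating the time windows through the other constraints, Docs can't land before Sat — that is day 6 counting from Mon — so the schedule must run through at least 6 days.
6 works (last occupied day: Sat): for example Triage in Fri, Handover in Mon, Launch in Tue, Deploy in Mon, Docs in Sat, Migrate in Fri, Package in Mon, Audit in Wed, Prototype in Tue.

6 days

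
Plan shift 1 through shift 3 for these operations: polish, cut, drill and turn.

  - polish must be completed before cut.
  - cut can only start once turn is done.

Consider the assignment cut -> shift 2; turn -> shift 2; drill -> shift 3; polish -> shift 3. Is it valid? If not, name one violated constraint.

No — it violates: polish must be completed before cut

polish must be completed before cut — violated.
cut can only start once turn is done — violated.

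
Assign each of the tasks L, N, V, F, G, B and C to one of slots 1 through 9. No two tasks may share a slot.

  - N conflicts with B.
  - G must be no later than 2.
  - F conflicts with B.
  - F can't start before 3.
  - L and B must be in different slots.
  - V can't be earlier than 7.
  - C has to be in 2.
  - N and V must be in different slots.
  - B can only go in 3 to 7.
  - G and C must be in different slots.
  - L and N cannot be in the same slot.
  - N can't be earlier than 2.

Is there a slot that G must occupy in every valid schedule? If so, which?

1

G's window is 1–2.
C is fixed at 2, and G can't share a slot with C.
So G must be 1.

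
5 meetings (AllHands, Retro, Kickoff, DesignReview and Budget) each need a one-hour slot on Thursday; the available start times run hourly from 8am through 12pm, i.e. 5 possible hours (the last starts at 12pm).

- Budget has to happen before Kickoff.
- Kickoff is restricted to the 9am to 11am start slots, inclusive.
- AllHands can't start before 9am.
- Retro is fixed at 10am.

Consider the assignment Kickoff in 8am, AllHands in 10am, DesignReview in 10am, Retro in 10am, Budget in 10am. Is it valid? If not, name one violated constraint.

No — it violates: Kickoff is restricted to the 9am to 11am start slots, inclusive

Budget has to happen before Kickoff — violated.
AllHands can't start before 9am — holds.
Retro is fixed at 10am — holds.
Kickoff is restricted to the 9am to 11am start slots, inclusive — violated.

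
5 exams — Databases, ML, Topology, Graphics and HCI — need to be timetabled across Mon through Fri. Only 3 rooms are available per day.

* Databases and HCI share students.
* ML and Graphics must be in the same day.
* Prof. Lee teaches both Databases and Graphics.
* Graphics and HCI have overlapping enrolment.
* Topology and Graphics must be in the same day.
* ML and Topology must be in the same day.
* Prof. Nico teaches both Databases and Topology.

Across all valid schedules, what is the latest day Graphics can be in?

Graphics at Fri is achievable: Topology=Fri, Graphics=Fri, HCI=Tue, Databases=Mon, ML=Fri.

Fri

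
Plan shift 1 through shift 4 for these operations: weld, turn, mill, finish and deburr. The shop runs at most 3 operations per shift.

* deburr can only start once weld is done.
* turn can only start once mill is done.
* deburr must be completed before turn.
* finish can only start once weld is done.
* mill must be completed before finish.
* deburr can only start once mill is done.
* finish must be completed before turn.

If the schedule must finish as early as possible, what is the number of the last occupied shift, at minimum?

The precedence chain requires at least 3 distinct shifts.
With at most 3 per shift and 5 operations, at least 2 shifts are needed.
3 works (last occupied shift: shift 3): for example mill=shift 1; turn=shift 3; weld=shift 1; finish=shift 2; deburr=shift 2.

3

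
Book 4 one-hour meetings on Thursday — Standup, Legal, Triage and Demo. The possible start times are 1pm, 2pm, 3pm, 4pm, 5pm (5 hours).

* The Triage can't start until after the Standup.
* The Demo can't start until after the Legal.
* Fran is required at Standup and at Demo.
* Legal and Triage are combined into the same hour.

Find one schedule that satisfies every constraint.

Demo -> 3pm; Triage -> 2pm; Standup -> 1pm; Legal -> 2pm

Checking: Standup(1pm) before Triage(2pm); Legal(2pm) before Demo(3pm); Standup(1pm) != Demo(3pm); Legal = Triage = 2pm.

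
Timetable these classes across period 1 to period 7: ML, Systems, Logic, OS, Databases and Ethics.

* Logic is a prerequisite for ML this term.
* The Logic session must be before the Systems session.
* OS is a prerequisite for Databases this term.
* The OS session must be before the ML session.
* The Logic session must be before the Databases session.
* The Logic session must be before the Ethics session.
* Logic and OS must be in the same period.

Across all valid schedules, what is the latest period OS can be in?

period 6

Downstream work caps OS at period 6.
OS at period 6 is achievable: Systems=period 7; ML=period 7; OS=period 6; Databases=period 7; Ethics=period 7; Logic=period 6.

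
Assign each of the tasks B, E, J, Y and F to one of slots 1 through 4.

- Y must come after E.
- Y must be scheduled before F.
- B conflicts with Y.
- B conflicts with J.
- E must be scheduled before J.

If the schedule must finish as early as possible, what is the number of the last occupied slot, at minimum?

slot 3

The precedence chain requires at least 3 distinct slots.
3 works (last occupied slot: 3): for example B -> 1; F -> 3; Y -> 2; J -> 2; E -> 1.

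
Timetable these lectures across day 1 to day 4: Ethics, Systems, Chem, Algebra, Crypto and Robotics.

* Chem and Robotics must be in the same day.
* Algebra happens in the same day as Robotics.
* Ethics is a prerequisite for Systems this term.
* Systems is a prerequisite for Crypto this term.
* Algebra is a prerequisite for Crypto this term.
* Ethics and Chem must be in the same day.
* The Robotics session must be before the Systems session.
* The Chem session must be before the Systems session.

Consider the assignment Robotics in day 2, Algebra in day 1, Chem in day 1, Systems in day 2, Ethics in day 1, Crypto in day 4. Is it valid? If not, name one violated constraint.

No — it violates: Chem and Robotics must be in the same day

Algebra is a prerequisite for Crypto this term — holds.
Systems is a prerequisite for Crypto this term — holds.
Chem and Robotics must be in the same day — violated.
Ethics is a prerequisite for Systems this term — holds.
Ethics and Chem must be in the same day — holds.
Algebra happens in the same day as Robotics — violated.
The Robotics session must be before the Systems session — violated.
The Chem session must be before the Systems session — holds.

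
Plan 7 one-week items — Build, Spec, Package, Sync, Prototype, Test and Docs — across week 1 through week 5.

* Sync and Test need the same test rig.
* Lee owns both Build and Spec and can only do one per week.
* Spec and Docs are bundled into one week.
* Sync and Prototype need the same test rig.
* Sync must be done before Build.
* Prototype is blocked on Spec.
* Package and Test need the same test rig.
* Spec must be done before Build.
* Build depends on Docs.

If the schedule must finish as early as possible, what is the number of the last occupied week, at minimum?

2

The precedence chain requires at least 2 distinct weeks.
2 works (last occupied week: week 2): for example Package=week 1, Prototype=week 2, Sync=week 1, Spec=week 1, Build=week 2, Docs=week 1, Test=week 2.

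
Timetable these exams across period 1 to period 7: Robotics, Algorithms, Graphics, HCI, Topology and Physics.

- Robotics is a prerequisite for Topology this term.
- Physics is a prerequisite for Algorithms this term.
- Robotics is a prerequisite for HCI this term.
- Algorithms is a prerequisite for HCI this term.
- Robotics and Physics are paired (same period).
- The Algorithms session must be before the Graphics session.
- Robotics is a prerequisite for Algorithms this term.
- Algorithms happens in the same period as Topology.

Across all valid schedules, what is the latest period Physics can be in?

period 5

Downstream work caps Physics at period 5.
Physics at period 5 is achievable: Algorithms=period 6; Robotics=period 5; Topology=period 6; Physics=period 5; HCI=period 7; Graphics=period 7.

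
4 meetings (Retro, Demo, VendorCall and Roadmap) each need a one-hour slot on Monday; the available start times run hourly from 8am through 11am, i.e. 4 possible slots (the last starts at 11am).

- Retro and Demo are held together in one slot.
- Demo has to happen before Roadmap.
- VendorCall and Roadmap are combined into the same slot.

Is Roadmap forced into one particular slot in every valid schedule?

Roadmap can be 9am (e.g. VendorCall in 9am; Retro in 8am; Roadmap in 9am; Demo in 8am) or 10am (e.g. Demo=8am; Roadmap=10am; Retro=8am; VendorCall=10am).

No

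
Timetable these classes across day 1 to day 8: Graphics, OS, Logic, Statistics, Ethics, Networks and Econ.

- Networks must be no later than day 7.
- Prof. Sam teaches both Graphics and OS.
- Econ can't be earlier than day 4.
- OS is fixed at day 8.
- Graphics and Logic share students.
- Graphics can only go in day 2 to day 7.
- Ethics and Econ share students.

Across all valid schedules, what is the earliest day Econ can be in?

day 4

Econ is available from day 4.
Econ at day 4 is achievable: Econ -> day 4, Statistics -> day 1, Graphics -> day 2, Ethics -> day 1, Logic -> day 1, Networks -> day 1, OS -> day 8.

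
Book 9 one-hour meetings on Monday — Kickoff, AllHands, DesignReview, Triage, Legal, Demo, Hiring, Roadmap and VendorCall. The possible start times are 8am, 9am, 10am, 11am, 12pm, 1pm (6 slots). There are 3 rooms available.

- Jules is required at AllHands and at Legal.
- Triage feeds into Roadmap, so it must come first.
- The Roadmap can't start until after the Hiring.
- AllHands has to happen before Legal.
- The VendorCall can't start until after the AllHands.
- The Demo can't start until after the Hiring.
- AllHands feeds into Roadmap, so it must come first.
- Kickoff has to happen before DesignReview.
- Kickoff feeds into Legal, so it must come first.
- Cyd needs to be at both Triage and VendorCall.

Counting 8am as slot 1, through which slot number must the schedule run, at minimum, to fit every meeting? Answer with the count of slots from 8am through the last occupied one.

3 slots

The precedence chain requires at least 2 distinct slots.
With at most 3 per slot and 9 meetings, at least 3 slots are needed.
3 works (last occupied slot: 10am): for example Kickoff in 9am, DesignReview in 10am, AllHands in 8am, Demo in 9am, Legal in 10am, VendorCall in 10am, Hiring in 8am, Triage in 8am, Roadmap in 9am.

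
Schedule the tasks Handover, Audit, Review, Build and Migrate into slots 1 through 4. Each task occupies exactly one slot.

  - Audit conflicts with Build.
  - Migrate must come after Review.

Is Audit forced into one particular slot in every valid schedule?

Audit can be 1 (e.g. Build in 2; Handover in 1; Migrate in 2; Audit in 1; Review in 1) or 2 (e.g. Build in 1, Audit in 2, Migrate in 2, Handover in 1, Review in 1).

No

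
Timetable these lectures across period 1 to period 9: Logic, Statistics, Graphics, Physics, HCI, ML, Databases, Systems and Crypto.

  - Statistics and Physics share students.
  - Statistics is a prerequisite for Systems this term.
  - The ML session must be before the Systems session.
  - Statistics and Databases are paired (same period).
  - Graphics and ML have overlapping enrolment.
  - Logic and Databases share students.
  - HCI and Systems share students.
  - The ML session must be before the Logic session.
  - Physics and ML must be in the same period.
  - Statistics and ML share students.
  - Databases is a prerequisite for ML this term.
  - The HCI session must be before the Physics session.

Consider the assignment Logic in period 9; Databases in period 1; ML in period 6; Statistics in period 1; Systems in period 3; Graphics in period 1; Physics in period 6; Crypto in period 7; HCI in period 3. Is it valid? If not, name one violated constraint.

Physics and ML must be in the same period — holds.
Databases is a prerequisite for ML this term — holds.
Statistics is a prerequisite for Systems this term — holds.
Statistics and ML share students — holds.
Statistics and Physics share students — holds.
The HCI session must be before the Physics session — holds.
HCI and Systems share students — violated.
The ML session must be before the Logic session — holds.
The ML session must be before the Systems session — violated.
Statistics and Databases are paired (same period) — holds.
Logic and Databases share students — holds.
Graphics and ML have overlapping enrolment — holds.

No — it violates: HCI and Systems share students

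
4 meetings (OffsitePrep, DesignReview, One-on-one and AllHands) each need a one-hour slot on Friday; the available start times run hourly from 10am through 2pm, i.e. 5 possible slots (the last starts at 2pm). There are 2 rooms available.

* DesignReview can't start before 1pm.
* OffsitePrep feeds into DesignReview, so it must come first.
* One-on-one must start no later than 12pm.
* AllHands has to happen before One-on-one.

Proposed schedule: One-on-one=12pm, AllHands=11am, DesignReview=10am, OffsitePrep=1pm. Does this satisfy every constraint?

OffsitePrep feeds into DesignReview, so it must come first — violated.
There are 2 rooms available — holds.
One-on-one must start no later than 12pm — holds.
DesignReview can't start before 1pm — violated.
AllHands has to happen before One-on-one — holds.

No. OffsitePrep feeds into DesignReview, so it must come first is not satisfied.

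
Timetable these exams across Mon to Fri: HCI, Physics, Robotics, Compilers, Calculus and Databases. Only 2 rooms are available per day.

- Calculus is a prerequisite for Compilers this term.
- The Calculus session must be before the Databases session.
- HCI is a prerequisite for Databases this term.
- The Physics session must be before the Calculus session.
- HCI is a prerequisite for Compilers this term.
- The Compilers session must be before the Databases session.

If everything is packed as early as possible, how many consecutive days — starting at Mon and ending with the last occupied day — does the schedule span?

4

The precedence chain requires at least 4 distinct days.
With at most 2 per day and 6 exams, at least 3 days are needed.
4 works (last occupied day: Thu): for example Databases -> Thu; Compilers -> Wed; Calculus -> Tue; Physics -> Mon; Robotics -> Tue; HCI -> Mon.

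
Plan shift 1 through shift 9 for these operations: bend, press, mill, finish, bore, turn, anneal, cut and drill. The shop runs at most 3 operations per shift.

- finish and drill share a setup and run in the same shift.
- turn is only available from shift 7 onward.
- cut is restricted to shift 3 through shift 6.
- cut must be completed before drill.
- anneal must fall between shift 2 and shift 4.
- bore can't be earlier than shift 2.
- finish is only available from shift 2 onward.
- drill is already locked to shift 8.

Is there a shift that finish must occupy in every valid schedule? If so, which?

shift 8

Finish is available from shift 2; finish must be in the same shift as drill, which can't be before shift 8, so finish is at least shift 8; finish must be in the same shift as drill, which can't be after shift 8, so finish is at most shift 8.
So finish is pinned to shift 8.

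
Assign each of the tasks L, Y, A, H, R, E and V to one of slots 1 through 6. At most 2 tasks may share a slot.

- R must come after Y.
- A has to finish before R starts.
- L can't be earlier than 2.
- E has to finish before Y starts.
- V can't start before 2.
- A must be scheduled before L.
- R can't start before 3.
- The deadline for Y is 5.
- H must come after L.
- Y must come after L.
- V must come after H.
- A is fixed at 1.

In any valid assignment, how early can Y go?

Precedence pushes Y to at least 3; Y's own window allows nothing later than 5.
Y at 3 is achievable: L=2, V=4, A=1, H=3, Y=3, R=4, E=1.

3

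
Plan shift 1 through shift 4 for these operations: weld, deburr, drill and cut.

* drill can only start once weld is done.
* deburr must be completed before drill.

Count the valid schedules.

Splitting on weld: it can be shift 1 (24), shift 2 (20), shift 3 (12). Listing each branch's schedules as (deburr, drill, cut) by shift number:
weld=shift 1: (1,2,1) (1,2,2) (1,2,3) (1,2,4) (1,3,1) (1,3,2) (1,3,3) (1,3,4) (1,4,1) (1,4,2) (1,4,3) (1,4,4) (2,3,1) (2,3,2) (2,3,3) (2,3,4) (2,4,1) (2,4,2) (2,4,3) (2,4,4) (3,4,1) (3,4,2) (3,4,3) (3,4,4) — 24.
weld=shift 2: (1,3,1) (1,3,2) (1,3,3) (1,3,4) (1,4,1) (1,4,2) (1,4,3) (1,4,4) (2,3,1) (2,3,2) (2,3,3) (2,3,4) (2,4,1) (2,4,2) (2,4,3) (2,4,4) (3,4,1) (3,4,2) (3,4,3) (3,4,4) — 20.
weld=shift 3: (1,4,1) (1,4,2) (1,4,3) (1,4,4) (2,4,1) (2,4,2) (2,4,3) (2,4,4) (3,4,1) (3,4,2) (3,4,3) (3,4,4) — 12.
Summing: 24 + 20 + 12 = 56.

56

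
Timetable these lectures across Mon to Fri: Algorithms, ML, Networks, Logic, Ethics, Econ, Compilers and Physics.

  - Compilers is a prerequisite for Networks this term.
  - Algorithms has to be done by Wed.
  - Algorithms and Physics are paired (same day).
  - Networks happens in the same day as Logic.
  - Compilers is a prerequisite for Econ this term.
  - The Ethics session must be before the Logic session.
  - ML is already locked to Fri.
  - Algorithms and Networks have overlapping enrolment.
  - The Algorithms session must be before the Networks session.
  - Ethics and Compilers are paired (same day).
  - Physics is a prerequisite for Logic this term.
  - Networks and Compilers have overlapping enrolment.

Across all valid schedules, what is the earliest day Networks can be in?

Tue

Precedence pushes Networks to at least Tue.
Networks at Tue is achievable: Algorithms -> Mon; Physics -> Mon; Ethics -> Mon; ML -> Fri; Compilers -> Mon; Econ -> Tue; Networks -> Tue; Logic -> Tue.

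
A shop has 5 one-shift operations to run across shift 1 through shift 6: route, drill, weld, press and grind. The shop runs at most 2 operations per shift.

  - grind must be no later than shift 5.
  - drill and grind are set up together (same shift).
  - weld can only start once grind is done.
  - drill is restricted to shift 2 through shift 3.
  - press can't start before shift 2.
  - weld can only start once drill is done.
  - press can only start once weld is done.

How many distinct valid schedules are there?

Splitting on drill: it can be shift 2 (30), shift 3 (15). Listing each branch's schedules as (route, weld, press, grind) by shift number:
drill=shift 2: (1,3,4,2) (1,3,5,2) (1,3,6,2) (1,4,5,2) (1,4,6,2) (1,5,6,2) (3,3,4,2) (3,3,5,2) (3,3,6,2) (3,4,5,2) (3,4,6,2) (3,5,6,2) (4,3,4,2) (4,3,5,2) (4,3,6,2) (4,4,5,2) (4,4,6,2) (4,5,6,2) (5,3,4,2) (5,3,5,2) (5,3,6,2) (5,4,5,2) (5,4,6,2) (5,5,6,2) (6,3,4,2) (6,3,5,2) (6,3,6,2) (6,4,5,2) (6,4,6,2) (6,5,6,2) — 30.
drill=shift 3: (1,4,5,3) (1,4,6,3) (1,5,6,3) (2,4,5,3) (2,4,6,3) (2,5,6,3) (4,4,5,3) (4,4,6,3) (4,5,6,3) (5,4,5,3) (5,4,6,3) (5,5,6,3) (6,4,5,3) (6,4,6,3) (6,5,6,3) — 15.
Summing: 30 + 15 = 45.

45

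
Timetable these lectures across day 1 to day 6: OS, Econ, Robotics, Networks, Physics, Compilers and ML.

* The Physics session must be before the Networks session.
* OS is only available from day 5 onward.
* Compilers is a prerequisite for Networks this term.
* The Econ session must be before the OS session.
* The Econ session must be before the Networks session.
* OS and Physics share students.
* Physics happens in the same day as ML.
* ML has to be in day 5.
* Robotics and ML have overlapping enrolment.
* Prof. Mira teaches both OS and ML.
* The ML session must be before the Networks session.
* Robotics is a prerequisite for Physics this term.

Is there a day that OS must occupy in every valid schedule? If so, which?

day 6

OS's window is day 5–day 6.
ML is fixed at day 5, and OS can't share a day with ML.
So OS must be day 6.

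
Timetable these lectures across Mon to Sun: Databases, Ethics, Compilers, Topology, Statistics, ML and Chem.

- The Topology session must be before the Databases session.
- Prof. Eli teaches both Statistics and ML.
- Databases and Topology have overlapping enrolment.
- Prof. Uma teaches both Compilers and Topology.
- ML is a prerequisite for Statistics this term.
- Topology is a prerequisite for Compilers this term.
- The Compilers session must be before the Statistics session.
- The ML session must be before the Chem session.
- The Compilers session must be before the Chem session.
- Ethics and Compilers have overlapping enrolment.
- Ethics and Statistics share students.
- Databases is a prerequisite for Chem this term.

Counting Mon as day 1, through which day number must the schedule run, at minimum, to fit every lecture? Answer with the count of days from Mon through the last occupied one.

The precedence chain requires at least 3 distinct days.
3 works (last occupied day: Wed): for example Topology=Mon, Compilers=Tue, Ethics=Mon, ML=Mon, Statistics=Wed, Chem=Wed, Databases=Tue.

3 days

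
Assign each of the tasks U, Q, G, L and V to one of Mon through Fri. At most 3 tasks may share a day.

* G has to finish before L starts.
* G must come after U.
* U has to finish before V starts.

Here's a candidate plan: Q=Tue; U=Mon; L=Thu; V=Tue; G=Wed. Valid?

G has to finish before L starts — holds.
G must come after U — holds.
At most 3 tasks may share a day — holds.
U has to finish before V starts — holds.

Yes, all constraints hold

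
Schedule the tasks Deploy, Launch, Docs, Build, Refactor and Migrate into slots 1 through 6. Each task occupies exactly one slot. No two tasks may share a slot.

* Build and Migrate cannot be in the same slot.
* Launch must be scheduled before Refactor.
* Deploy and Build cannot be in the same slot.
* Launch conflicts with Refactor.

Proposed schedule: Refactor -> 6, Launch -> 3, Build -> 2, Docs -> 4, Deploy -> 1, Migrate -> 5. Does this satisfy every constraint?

Yes

Deploy and Build cannot be in the same slot — holds.
No two tasks may share a slot — holds.
Launch must be scheduled before Refactor — holds.
Build and Migrate cannot be in the same slot — holds.
Launch conflicts with Refactor — holds.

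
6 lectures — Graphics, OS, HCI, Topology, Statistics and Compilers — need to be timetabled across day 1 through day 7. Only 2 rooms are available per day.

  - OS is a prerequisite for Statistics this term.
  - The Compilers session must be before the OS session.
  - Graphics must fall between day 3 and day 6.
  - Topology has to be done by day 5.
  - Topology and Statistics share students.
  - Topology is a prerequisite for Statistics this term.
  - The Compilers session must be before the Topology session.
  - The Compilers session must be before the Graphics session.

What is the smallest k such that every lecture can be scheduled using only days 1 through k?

The precedence chain requires at least 3 distinct days.
With at most 2 per day and 6 lectures, at least 3 days are needed.
3 works (last occupied day: day 3): for example Compilers=day 1, Topology=day 2, HCI=day 1, Statistics=day 3, Graphics=day 3, OS=day 2.

3 days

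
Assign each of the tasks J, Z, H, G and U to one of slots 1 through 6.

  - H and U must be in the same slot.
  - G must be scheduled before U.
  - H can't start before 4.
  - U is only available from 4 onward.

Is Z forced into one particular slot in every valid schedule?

No

Z can be 1 (e.g. H=4, G=1, U=4, Z=1, J=1) or 2 (e.g. U in 4; G in 1; Z in 2; J in 1; H in 4).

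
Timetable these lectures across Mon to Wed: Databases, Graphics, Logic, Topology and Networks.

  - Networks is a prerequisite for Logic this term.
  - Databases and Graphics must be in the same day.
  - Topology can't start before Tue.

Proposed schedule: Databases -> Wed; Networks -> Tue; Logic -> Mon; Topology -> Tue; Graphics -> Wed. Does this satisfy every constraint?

No — it violates: Networks is a prerequisite for Logic this term

Networks is a prerequisite for Logic this term — violated.
Topology can't start before Tue — holds.
Databases and Graphics must be in the same day — holds.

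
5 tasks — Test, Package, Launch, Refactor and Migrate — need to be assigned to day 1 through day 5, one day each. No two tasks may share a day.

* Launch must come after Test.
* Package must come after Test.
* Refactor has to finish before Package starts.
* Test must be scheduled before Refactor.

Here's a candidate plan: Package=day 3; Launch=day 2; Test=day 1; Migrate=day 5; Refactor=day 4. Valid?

Test must be scheduled before Refactor — holds.
Launch must come after Test — holds.
Package must come after Test — holds.
No two tasks may share a day — holds.
Refactor has to finish before Package starts — violated.

Invalid. Refactor has to finish before Package starts.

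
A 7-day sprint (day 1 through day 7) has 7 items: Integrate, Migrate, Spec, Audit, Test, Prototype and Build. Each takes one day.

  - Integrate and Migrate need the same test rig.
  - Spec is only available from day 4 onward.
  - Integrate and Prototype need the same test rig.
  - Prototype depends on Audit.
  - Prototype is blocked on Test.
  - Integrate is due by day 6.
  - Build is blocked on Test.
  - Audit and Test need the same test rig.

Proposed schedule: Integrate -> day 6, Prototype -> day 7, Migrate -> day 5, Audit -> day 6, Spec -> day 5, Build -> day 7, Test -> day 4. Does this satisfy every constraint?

Audit and Test need the same test rig — holds.
Build is blocked on Test — holds.
Integrate and Prototype need the same test rig — holds.
Prototype is blocked on Test — holds.
Integrate is due by day 6 — holds.
Prototype depends on Audit — holds.
Spec is only available from day 4 onward — holds.
Integrate and Migrate need the same test rig — holds.

Yes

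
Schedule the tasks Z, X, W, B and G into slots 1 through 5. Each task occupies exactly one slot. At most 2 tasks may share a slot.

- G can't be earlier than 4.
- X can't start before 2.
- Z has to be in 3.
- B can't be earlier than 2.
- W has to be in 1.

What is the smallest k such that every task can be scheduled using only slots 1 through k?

4

With at most 2 per slot and 5 tasks, at least 3 slots are needed.
G can't be placed before 4, so the schedule must run through at least slot 4.
4 works (last occupied slot: 4): for example W in 1, Z in 3, X in 2, G in 4, B in 2.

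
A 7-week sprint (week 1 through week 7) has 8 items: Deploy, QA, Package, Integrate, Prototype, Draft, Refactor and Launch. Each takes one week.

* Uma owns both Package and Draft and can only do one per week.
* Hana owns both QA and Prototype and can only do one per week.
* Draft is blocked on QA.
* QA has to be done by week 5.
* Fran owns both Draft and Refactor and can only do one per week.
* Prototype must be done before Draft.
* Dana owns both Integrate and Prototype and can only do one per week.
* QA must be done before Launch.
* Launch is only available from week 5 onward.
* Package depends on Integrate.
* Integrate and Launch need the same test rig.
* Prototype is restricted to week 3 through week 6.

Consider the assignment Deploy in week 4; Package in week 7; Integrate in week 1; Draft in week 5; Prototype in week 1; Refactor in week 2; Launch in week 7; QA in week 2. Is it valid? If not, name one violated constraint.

QA has to be done by week 5 — holds.
Draft is blocked on QA — holds.
Package depends on Integrate — holds.
Fran owns both Draft and Refactor and can only do one per week — holds.
Launch is only available from week 5 onward — holds.
Prototype must be done before Draft — holds.
Uma owns both Package and Draft and can only do one per week — holds.
QA must be done before Launch — holds.
Prototype is restricted to week 3 through week 6 — violated.
Hana owns both QA and Prototype and can only do one per week — holds.
Integrate and Launch need the same test rig — holds.
Dana owns both Integrate and Prototype and can only do one per week — violated.

Invalid. Dana owns both Integrate and Prototype and can only do one per week.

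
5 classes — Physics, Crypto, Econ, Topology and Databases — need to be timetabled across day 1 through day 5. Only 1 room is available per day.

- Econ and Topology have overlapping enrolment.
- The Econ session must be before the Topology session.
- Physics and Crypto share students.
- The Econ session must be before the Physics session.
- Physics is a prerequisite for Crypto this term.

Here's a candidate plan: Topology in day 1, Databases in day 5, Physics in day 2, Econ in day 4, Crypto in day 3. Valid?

Econ and Topology have overlapping enrolment — holds.
Physics and Crypto share students — holds.
The Econ session must be before the Physics session — violated.
The Econ session must be before the Topology session — violated.
Physics is a prerequisite for Crypto this term — holds.
Only 1 room is available per day — holds.

No. The Econ session must be before the Topology session is not satisfied.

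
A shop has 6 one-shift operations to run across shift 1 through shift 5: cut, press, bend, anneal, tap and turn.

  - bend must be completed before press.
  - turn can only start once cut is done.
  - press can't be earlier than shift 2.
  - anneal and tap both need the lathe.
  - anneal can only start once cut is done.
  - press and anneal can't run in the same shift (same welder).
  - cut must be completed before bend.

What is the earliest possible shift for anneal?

Precedence pushes anneal to at least shift 2.
anneal at shift 2 is achievable: cut=shift 1; tap=shift 1; turn=shift 2; anneal=shift 2; bend=shift 2; press=shift 3.

shift 2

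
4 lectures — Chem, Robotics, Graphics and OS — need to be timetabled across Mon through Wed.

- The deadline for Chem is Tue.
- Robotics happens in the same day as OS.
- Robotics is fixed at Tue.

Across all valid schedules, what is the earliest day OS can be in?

OS must be in the same day as Robotics, which can't be before Tue, so OS is at least Tue; OS must be in the same day as Robotics, which can't be after Tue, so OS is at most Tue.
OS at Tue is achievable: Chem=Mon, Graphics=Mon, OS=Tue, Robotics=Tue.

Tue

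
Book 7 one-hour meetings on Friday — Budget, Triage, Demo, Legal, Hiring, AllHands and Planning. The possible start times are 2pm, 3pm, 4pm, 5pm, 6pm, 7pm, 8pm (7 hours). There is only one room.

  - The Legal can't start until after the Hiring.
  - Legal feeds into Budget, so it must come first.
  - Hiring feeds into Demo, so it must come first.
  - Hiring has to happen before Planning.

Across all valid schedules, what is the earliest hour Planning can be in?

Precedence pushes Planning to at least 3pm.
Planning at 3pm is achievable: Hiring=2pm, Budget=5pm, AllHands=8pm, Planning=3pm, Triage=7pm, Demo=6pm, Legal=4pm.

3pm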